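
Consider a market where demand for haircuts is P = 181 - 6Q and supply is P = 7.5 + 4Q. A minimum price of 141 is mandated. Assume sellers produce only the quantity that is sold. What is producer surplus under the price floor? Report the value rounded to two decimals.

Free-market equilibrium: 181 - 6Q = 7.5 + 4Q gives Q* = 17.35, P* = 76.9.
At the floor price 141, quantity demanded is (181 - 141)/6 = 6.6667; demand is the short side, so Q = 6.6667 trades at P = 141.
The supply price at Q = 6.6667 is 34.1667. PS is the trapezoid between 141 and supply over [0, 6.6667]: (1/2)[(141 - 7.5) + (141 - 34.1667)](6.6667) = 801.1111.

801.11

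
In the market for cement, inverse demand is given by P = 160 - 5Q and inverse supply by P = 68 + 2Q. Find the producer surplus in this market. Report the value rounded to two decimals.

Equilibrium: 160 - 5Q = 68 + 2Q, so Q* = 13.1429 and P* = 94.2857.
Producer surplus is the triangle above supply below P*: (1/2)(13.1429)(94.2857 - 68) = (1/2)(13.1429)(26.2857) = 172.7347.

172.73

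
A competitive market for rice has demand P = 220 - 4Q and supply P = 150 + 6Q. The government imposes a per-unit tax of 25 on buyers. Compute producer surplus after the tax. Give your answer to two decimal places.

Pre-tax equilibrium: 220 - 4Q = 150 + 6Q gives Q* = 7, P* = 192.
With the tax, buyers' net willingness to pay falls by 25: (220 - 25) - 4Q = 150 + 6Q, so Q_t = 4.5. Buyers pay P_b = 202; sellers receive P_s = P_b - 25 = 177.
PS = (1/2)(Q_t)(P_s - 150) = (1/2)(4.5)(27) = 60.75.

60.75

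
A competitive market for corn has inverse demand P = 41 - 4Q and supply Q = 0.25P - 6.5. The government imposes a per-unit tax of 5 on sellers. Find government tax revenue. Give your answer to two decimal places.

6.25

Rewriting supply in inverse form: P = 26 + 4Q.
Pre-tax equilibrium: 41 - 4Q = 26 + 4Q gives Q* = 1.875, P* = 33.5.
With the tax, sellers need 5 more per unit: 41 - 4Q = 26 + 4Q + 5, so Q_t = 1.25. Buyers pay P_b = 36; sellers receive P_s = P_b - 5 = 31.
Tax revenue = t x Q_t = 5 x 1.25 = 6.25.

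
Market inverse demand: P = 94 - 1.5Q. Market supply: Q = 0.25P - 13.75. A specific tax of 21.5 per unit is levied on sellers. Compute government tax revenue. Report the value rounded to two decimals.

Rewriting supply in inverse form: P = 55 + 4Q.
Without the tax, 94 - 1.5Q = 55 + 4Q so Q* = 7.0909 and P* = 83.3636.
With the tax, sellers need 21.5 more per unit: 94 - 1.5Q = 55 + 4Q + 21.5, so Q_t = 3.1818. Buyers pay P_b = 89.2273; sellers receive P_s = P_b - 21.5 = 67.7273.
Tax revenue = t x Q_t = 21.5 x 3.1818 = 68.4091.

68.41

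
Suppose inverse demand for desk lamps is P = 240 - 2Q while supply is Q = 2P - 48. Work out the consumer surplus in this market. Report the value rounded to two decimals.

7464.96

Rewriting supply in inverse form: P = 24 + 0.5Q.
Set 240 - 2Q = 24 + 0.5Q, which gives 216 = 2.5Q, so Q* = 86.4 and P* = 240 - 2(86.4) = 67.2.
Consumer surplus is the triangle under demand above P*: (1/2)(86.4)(240 - 67.2) = (1/2)(86.4)(172.8) = 7464.96.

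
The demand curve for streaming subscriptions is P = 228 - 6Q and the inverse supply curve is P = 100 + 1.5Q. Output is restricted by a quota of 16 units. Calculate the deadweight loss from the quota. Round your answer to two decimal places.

Unrestricted equilibrium: Q* = (228 - 100)/(6 + 1.5) = 17.0667.
At Q = 16 the demand price is 228 - 6(16) = 132 and the supply price is 100 + 1.5(16) = 124.
Deadweight loss is the triangle between the curves from 16 to 17.0667: (1/2)(132 - 124)(17.0667 - 16) = 4.2667.

4.27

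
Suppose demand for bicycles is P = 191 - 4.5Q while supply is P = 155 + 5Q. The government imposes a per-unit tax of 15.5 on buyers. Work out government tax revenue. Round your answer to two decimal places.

Without the tax, 191 - 4.5Q = 155 + 5Q so Q* = 3.7895 and P* = 173.9474.
A tax on buyers shifts demand down by 15.5: (191 - 15.5) - 4.5Q = 155 + 5Q, so Q_t = 2.1579. Buyers pay P_b = 181.2895; sellers receive P_s = P_b - 15.5 = 165.7895.
Revenue is the tax times quantity traded: 15.5 x 2.1579 = 33.4474.

33.45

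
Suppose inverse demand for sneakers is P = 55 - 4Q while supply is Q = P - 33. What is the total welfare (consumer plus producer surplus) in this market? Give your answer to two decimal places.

Rewriting supply in inverse form: P = 33 + Q.
Equilibrium: 55 - 4Q = 33 + Q, so Q* = 4.4 and P* = 37.4.
CS = (1/2)(4.4)(17.6) = 38.72 and PS = (1/2)(4.4)(4.4) = 9.68, so total surplus = 48.4.

48.40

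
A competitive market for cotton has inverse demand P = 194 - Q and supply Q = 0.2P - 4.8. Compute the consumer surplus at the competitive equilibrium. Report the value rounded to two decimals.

Rewriting supply in inverse form: P = 24 + 5Q.
Set 194 - Q = 24 + 5Q, which gives 170 = 6Q, so Q* = 28.3333 and P* = 194 - (28.3333) = 165.6667.
Consumer surplus is the triangle under demand above P*: (1/2)(28.3333)(194 - 165.6667) = (1/2)(28.3333)(28.3333) = 401.3889.

401.39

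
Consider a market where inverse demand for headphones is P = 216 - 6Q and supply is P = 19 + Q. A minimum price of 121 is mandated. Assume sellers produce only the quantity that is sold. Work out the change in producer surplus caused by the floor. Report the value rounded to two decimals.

Without the control, 216 - 6Q = 19 + Q so Q* = 28.1429 and P* = 47.1429.
At P = 121, buyers demand (216 - 121)/6 = 15.8333 while sellers would supply more, so the quantity traded is 15.8333 at price 121.
PS goes from (1/2)(28.1429)(28.1429) = 396.0102 to 1489.6528 (computed as (121 - 19)(15.8333) - (1/2)(1)(15.8333)^2), a change of 1093.6426.

1093.64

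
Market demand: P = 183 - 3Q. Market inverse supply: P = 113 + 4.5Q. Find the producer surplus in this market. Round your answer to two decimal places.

196.00

Equilibrium: 183 - 3Q = 113 + 4.5Q, so Q* = 9.3333 and P* = 155.
PS is the area between P* and the supply curve from 0 to Q*: (1/2)(9.3333)(42) = 196.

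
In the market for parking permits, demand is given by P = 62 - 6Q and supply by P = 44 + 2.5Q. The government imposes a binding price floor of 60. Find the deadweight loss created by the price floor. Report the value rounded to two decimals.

13.53

Free-market equilibrium: 62 - 6Q = 44 + 2.5Q gives Q* = 2.1176, P* = 49.2941.
At P = 60, buyers demand (62 - 60)/6 = 0.3333 while sellers would supply more, so the quantity traded is 0.3333 at price 60.
The lost-trades triangle has base Q* - 0.3333 = 1.7843 and height equal to the gap between the curves at Q = 0.3333, which is 60 - 44.8333 = 15.1667. DWL = (1/2)(1.7843)(15.1667) = 13.531.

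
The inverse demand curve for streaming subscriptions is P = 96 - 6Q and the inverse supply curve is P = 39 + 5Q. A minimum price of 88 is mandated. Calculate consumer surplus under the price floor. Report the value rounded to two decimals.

5.33

Without the control, 96 - 6Q = 39 + 5Q so Q* = 5.1818 and P* = 64.9091.
At P = 88, buyers demand (96 - 88)/6 = 1.3333 while sellers would supply more, so the quantity traded is 1.3333 at price 88.
CS is the triangle under demand above 88: (1/2)(1.3333)(96 - 88) = 5.3333.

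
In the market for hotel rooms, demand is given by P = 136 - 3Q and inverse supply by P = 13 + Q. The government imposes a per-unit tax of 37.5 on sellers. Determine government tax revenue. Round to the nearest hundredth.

Pre-tax equilibrium: 136 - 3Q = 13 + Q gives Q* = 30.75, P* = 43.75.
With the tax, sellers need 37.5 more per unit: 136 - 3Q = 13 + Q + 37.5, so Q_t = 21.375. Buyers pay P_b = 71.875; sellers receive P_s = P_b - 37.5 = 34.375.
Revenue is the tax times quantity traded: 37.5 x 21.375 = 801.5625.

801.56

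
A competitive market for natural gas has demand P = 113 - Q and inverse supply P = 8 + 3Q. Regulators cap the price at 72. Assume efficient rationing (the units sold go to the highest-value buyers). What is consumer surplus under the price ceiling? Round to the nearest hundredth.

Free-market equilibrium: 113 - Q = 8 + 3Q gives Q* = 26.25, P* = 86.75.
At P = 72, sellers supply (72 - 8)/3 = 21.3333 while buyers want more, so the quantity traded is 21.3333 at price 72.
The demand price at Q = 21.3333 is 91.6667. CS is the trapezoid between demand and 72 over [0, 21.3333]: (1/2)[(113 - 72) + (91.6667 - 72)](21.3333) = 647.1111.

647.11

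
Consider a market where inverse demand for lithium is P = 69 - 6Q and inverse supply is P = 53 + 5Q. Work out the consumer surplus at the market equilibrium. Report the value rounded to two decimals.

Set 69 - 6Q = 53 + 5Q, which gives 16 = 11Q, so Q* = 1.4545 and P* = 69 - 6(1.4545) = 60.2727.
CS is the area between the demand curve and P* from 0 to Q*: (1/2)(1.4545)(8.7273) = 6.3471.

6.35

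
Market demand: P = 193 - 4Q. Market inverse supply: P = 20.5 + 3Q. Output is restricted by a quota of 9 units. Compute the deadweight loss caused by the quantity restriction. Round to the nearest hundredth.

Without the quota, 193 - 4Q = 20.5 + 3Q gives Q* = 24.6429.
At Q = 9 the demand price is 193 - 4(9) = 157 and the supply price is 20.5 + 3(9) = 47.5.
Deadweight loss is the triangle between the curves from 9 to 24.6429: (1/2)(157 - 47.5)(24.6429 - 9) = 856.4464.

856.45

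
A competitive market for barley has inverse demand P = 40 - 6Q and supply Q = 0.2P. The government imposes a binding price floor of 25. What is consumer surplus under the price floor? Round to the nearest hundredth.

Rewriting supply in inverse form: P = 5Q.
Without the control, 40 - 6Q = 5Q so Q* = 3.6364 and P* = 18.1818.
At the floor price 25, quantity demanded is (40 - 25)/6 = 2.5; demand is the short side, so Q = 2.5 trades at P = 25.
CS is the triangle under demand above 25: (1/2)(2.5)(40 - 25) = 18.75.

18.75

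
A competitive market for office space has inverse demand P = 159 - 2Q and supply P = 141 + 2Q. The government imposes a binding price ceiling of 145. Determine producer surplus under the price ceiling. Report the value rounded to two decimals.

4.00

Without the control, 159 - 2Q = 141 + 2Q so Q* = 4.5 and P* = 150.
At the ceiling price 145, quantity supplied is (145 - 141)/2 = 2; supply is the short side, so Q = 2 trades at P = 145.
PS is the triangle above supply below 145: (1/2)(2)(145 - 141) = 4.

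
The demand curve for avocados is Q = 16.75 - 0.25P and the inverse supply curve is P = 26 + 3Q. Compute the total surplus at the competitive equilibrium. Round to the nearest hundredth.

120.07

Rewriting demand in inverse form: P = 67 - 4Q.
Equilibrium: 67 - 4Q = 26 + 3Q, so Q* = 5.8571 and P* = 43.5714.
Total surplus is the full triangle between the curves from 0 to Q*: (1/2)(5.8571)(67 - 26) = 120.0714.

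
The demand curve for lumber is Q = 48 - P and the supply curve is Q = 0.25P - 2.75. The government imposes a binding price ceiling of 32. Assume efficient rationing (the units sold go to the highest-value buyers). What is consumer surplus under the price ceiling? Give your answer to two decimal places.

Rewriting demand in inverse form: P = 48 - Q.
Rewriting supply in inverse form: P = 11 + 4Q.
Free-market equilibrium: 48 - Q = 11 + 4Q gives Q* = 7.4, P* = 40.6.
At the ceiling price 32, quantity supplied is (32 - 11)/4 = 5.25; supply is the short side, so Q = 5.25 trades at P = 32.
The demand price at Q = 5.25 is 42.75. CS is the trapezoid between demand and 32 over [0, 5.25]: (1/2)[(48 - 32) + (42.75 - 32)](5.25) = 70.2188.

70.22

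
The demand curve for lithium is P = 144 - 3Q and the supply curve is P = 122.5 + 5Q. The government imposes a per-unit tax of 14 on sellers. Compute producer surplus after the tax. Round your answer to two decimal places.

Pre-tax equilibrium: 144 - 3Q = 122.5 + 5Q gives Q* = 2.6875, P* = 135.9375.
With the tax, sellers need 14 more per unit: 144 - 3Q = 122.5 + 5Q + 14, so Q_t = 0.9375. Buyers pay P_b = 141.1875; sellers receive P_s = P_b - 14 = 127.1875.
Producer surplus is the triangle above supply below P_s: (1/2)(0.9375)(127.1875 - 122.5) = 2.1973.

2.20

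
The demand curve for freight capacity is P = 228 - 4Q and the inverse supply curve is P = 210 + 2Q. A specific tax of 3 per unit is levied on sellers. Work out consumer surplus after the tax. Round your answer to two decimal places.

12.50

Without the tax, 228 - 4Q = 210 + 2Q so Q* = 3 and P* = 216.
With the tax, sellers need 3 more per unit: 228 - 4Q = 210 + 2Q + 3, so Q_t = 2.5. Buyers pay P_b = 218; sellers receive P_s = P_b - 3 = 215.
Consumer surplus is the triangle under demand above P_b: (1/2)(2.5)(228 - 218) = 12.5.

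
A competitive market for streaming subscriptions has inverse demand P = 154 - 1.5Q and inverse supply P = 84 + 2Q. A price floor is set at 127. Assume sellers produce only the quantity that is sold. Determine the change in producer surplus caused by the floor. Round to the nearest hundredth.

Without the control, 154 - 1.5Q = 84 + 2Q so Q* = 20 and P* = 124.
At the floor price 127, quantity demanded is (154 - 127)/1.5 = 18; demand is the short side, so Q = 18 trades at P = 127.
PS goes from (1/2)(20)(40) = 400 to 450 (computed as (127 - 84)(18) - (1/2)(2)(18)^2), a change of 50.

50.00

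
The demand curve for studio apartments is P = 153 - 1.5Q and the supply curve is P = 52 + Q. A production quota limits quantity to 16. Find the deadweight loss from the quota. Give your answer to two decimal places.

744.20

Without the quota, 153 - 1.5Q = 52 + Q gives Q* = 40.4.
At Q = 16 the demand price is 153 - 1.5(16) = 129 and the supply price is 52 + (16) = 68.
Deadweight loss is the triangle between the curves from 16 to 40.4: (1/2)(129 - 68)(40.4 - 16) = 744.2.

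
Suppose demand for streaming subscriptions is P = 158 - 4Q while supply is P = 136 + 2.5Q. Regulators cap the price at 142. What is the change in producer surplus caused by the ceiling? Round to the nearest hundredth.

Without the control, 158 - 4Q = 136 + 2.5Q so Q* = 3.3846 and P* = 144.4615.
At the ceiling price 142, quantity supplied is (142 - 136)/2.5 = 2.4; supply is the short side, so Q = 2.4 trades at P = 142.
PS goes from (1/2)(3.3846)(8.4615) = 14.3195 to 7.2 (computed as (142 - 136)(2.4) - (1/2)(2.5)(2.4)^2), a change of -7.1195.

-7.12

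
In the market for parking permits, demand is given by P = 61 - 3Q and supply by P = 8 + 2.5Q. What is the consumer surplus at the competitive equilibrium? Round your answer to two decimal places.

139.29

Setting demand equal to supply, 53 = 5.5Q, so Q* = 9.6364 and P* = 32.0909.
Consumer surplus is the triangle under demand above P*: (1/2)(9.6364)(61 - 32.0909) = (1/2)(9.6364)(28.9091) = 139.2893.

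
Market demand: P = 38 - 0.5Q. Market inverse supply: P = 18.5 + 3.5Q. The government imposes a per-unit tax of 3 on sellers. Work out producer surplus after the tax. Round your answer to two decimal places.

Pre-tax equilibrium: 38 - 0.5Q = 18.5 + 3.5Q gives Q* = 4.875, P* = 35.5625.
With the tax, sellers need 3 more per unit: 38 - 0.5Q = 18.5 + 3.5Q + 3, so Q_t = 4.125. Buyers pay P_b = 35.9375; sellers receive P_s = P_b - 3 = 32.9375.
PS = (1/2)(Q_t)(P_s - 18.5) = (1/2)(4.125)(14.4375) = 29.7773.

29.78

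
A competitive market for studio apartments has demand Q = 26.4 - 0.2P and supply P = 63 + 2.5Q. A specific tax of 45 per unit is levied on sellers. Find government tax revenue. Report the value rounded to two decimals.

Rewriting demand in inverse form: P = 132 - 5Q.
Pre-tax equilibrium: 132 - 5Q = 63 + 2.5Q gives Q* = 9.2, P* = 86.
With the tax, sellers need 45 more per unit: 132 - 5Q = 63 + 2.5Q + 45, so Q_t = 3.2. Buyers pay P_b = 116; sellers receive P_s = P_b - 45 = 71.
Revenue is the tax times quantity traded: 45 x 3.2 = 144.

144.00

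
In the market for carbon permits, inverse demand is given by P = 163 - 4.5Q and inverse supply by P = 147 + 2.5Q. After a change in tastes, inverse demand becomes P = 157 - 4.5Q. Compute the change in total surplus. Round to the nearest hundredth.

Initial equilibrium: Q_0 = 2.2857, P_0 = 152.7143; CS_0 = (1/2)(2.2857)(10.2857) = 11.7551, PS_0 = (1/2)(2.2857)(5.7143) = 6.5306.
New equilibrium: 157 - 4.5Q = 147 + 2.5Q gives Q_1 = 1.4286, P_1 = 150.5714; CS_1 = 4.5918, PS_1 = 2.551.
Change in total surplus = (4.5918 + 2.551) - (11.7551 + 6.5306) = -11.1429.

-11.14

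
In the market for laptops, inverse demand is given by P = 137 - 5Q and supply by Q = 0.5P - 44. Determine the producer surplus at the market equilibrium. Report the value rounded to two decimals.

Rewriting supply in inverse form: P = 88 + 2Q.
Setting demand equal to supply, 49 = 7Q, so Q* = 7 and P* = 102.
The supply curve's price intercept is 88, so PS = (1/2)(Q*)(P* - 88) = (1/2)(7)(14) = 49.

49.00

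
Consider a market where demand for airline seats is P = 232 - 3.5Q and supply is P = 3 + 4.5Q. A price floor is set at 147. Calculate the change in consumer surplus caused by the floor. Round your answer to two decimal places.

Free-market equilibrium: 232 - 3.5Q = 3 + 4.5Q gives Q* = 28.625, P* = 131.8125.
At P = 147, buyers demand (232 - 147)/3.5 = 24.2857 while sellers would supply more, so the quantity traded is 24.2857 at price 147.
CS goes from (1/2)(28.625)(100.1875) = 1433.9336 to 1032.1429 (computed as (232 - 147)(24.2857) - (1/2)(3.5)(24.2857)^2), a change of -401.7907.

-401.79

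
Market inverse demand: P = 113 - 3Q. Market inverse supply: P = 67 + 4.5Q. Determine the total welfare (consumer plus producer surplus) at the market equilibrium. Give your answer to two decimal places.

Setting demand equal to supply, 46 = 7.5Q, so Q* = 6.1333 and P* = 94.6.
CS = (1/2)(6.1333)(18.4) = 56.4267 and PS = (1/2)(6.1333)(27.6) = 84.64, so total surplus = 141.0667.

141.07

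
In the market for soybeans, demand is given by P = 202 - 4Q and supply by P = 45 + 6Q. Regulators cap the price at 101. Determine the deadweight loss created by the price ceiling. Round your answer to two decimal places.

202.67

Without the control, 202 - 4Q = 45 + 6Q so Q* = 15.7 and P* = 139.2.
At P = 101, sellers supply (101 - 45)/6 = 9.3333 while buyers want more, so the quantity traded is 9.3333 at price 101.
At Q = 9.3333 the demand price is 164.6667 and the supply price is 101. Deadweight loss is the triangle between the curves from 9.3333 to 15.7: (1/2)(164.6667 - 101)(15.7 - 9.3333) = 202.6722.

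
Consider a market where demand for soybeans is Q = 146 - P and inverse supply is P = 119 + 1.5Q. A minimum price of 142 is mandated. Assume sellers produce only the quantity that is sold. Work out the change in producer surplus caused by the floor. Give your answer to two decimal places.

Rewriting demand in inverse form: P = 146 - Q.
Free-market equilibrium: 146 - Q = 119 + 1.5Q gives Q* = 10.8, P* = 135.2.
At P = 142, buyers demand (146 - 142)/1 = 4 while sellers would supply more, so the quantity traded is 4 at price 142.
PS goes from (1/2)(10.8)(16.2) = 87.48 to 80 (computed as (142 - 119)(4) - (1/2)(1.5)(4)^2), a change of -7.48.

-7.48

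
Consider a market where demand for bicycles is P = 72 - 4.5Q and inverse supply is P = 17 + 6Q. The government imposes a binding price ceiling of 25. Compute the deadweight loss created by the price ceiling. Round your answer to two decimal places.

Without the control, 72 - 4.5Q = 17 + 6Q so Q* = 5.2381 and P* = 48.4286.
At the ceiling price 25, quantity supplied is (25 - 17)/6 = 1.3333; supply is the short side, so Q = 1.3333 trades at P = 25.
At Q = 1.3333 the demand price is 66 and the supply price is 25. Deadweight loss is the triangle between the curves from 1.3333 to 5.2381: (1/2)(66 - 25)(5.2381 - 1.3333) = 80.0476.

80.05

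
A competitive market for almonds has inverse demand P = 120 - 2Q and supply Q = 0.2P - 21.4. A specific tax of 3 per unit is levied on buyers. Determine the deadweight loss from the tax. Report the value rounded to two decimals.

0.64

Rewriting supply in inverse form: P = 107 + 5Q.
Pre-tax equilibrium: 120 - 2Q = 107 + 5Q gives Q* = 1.8571, P* = 116.2857.
With the tax, buyers' net willingness to pay falls by 3: (120 - 3) - 2Q = 107 + 5Q, so Q_t = 1.4286. Buyers pay P_b = 117.1429; sellers receive P_s = P_b - 3 = 114.1429.
Deadweight loss is the triangle between the curves from Q_t to Q*: (1/2)(1.8571 - 1.4286)(3) = 0.6429.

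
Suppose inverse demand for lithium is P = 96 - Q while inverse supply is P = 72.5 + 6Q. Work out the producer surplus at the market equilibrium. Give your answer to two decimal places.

33.81

Setting demand equal to supply, 23.5 = 7Q, so Q* = 3.3571 and P* = 92.6429.
PS is the area between P* and the supply curve from 0 to Q*: (1/2)(3.3571)(20.1429) = 33.8112.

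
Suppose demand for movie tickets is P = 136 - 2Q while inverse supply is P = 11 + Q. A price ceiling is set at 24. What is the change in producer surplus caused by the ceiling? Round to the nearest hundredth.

-783.56

Free-market equilibrium: 136 - 2Q = 11 + Q gives Q* = 41.6667, P* = 52.6667.
At P = 24, sellers supply (24 - 11)/1 = 13 while buyers want more, so the quantity traded is 13 at price 24.
PS goes from (1/2)(41.6667)(41.6667) = 868.0556 to 84.5 (computed as (24 - 11)(13) - (1/2)(1)(13)^2), a change of -783.5556.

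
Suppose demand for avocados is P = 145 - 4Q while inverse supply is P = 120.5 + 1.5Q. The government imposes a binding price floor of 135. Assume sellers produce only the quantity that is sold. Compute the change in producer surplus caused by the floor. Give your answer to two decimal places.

16.68

Free-market equilibrium: 145 - 4Q = 120.5 + 1.5Q gives Q* = 4.4545, P* = 127.1818.
At the floor price 135, quantity demanded is (145 - 135)/4 = 2.5; demand is the short side, so Q = 2.5 trades at P = 135.
PS goes from (1/2)(4.4545)(6.6818) = 14.8822 to 31.5625 (computed as (135 - 120.5)(2.5) - (1/2)(1.5)(2.5)^2), a change of 16.6803.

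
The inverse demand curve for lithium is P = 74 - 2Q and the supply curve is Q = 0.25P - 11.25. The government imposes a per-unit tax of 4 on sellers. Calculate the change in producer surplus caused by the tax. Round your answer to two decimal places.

-12.00

Rewriting supply in inverse form: P = 45 + 4Q.
Without the tax, 74 - 2Q = 45 + 4Q so Q* = 4.8333 and P* = 64.3333.
A tax on sellers shifts supply up by 4: 74 - 2Q = 45 + 4Q + 4, so Q_t = 4.1667. Buyers pay P_b = 65.6667; sellers receive P_s = P_b - 4 = 61.6667.
PS falls from (1/2)(4.8333)(19.3333) = 46.7222 to (1/2)(4.1667)(16.6667) = 34.7222, a change of -12.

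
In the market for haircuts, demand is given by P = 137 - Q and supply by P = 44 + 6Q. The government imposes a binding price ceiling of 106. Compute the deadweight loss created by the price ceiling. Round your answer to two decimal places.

30.51

Without the control, 137 - Q = 44 + 6Q so Q* = 13.2857 and P* = 123.7143.
At the ceiling price 106, quantity supplied is (106 - 44)/6 = 10.3333; supply is the short side, so Q = 10.3333 trades at P = 106.
The lost-trades triangle has base Q* - 10.3333 = 2.9524 and height equal to the gap between the curves at Q = 10.3333, which is 126.6667 - 106 = 20.6667. DWL = (1/2)(2.9524)(20.6667) = 30.5079.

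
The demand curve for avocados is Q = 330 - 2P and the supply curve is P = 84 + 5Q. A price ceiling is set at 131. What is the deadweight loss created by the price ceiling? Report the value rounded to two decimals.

Rewriting demand in inverse form: P = 165 - 0.5Q.
Free-market equilibrium: 165 - 0.5Q = 84 + 5Q gives Q* = 14.7273, P* = 157.6364.
At P = 131, sellers supply (131 - 84)/5 = 9.4 while buyers want more, so the quantity traded is 9.4 at price 131.
At Q = 9.4 the demand price is 160.3 and the supply price is 131. Deadweight loss is the triangle between the curves from 9.4 to 14.7273: (1/2)(160.3 - 131)(14.7273 - 9.4) = 78.0445.

78.04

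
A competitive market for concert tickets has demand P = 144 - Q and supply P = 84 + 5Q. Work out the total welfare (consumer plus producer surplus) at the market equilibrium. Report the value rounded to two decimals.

300.00

Equilibrium: 144 - Q = 84 + 5Q, so Q* = 10 and P* = 134.
CS = (1/2)(10)(10) = 50 and PS = (1/2)(10)(50) = 250, so total surplus = 300.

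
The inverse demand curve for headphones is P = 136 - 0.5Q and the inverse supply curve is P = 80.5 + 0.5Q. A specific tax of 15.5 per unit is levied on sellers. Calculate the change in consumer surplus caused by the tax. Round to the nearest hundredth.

Without the tax, 136 - 0.5Q = 80.5 + 0.5Q so Q* = 55.5 and P* = 108.25.
A tax on sellers shifts supply up by 15.5: 136 - 0.5Q = 80.5 + 0.5Q + 15.5, so Q_t = 40. Buyers pay P_b = 116; sellers receive P_s = P_b - 15.5 = 100.5.
Consumers lose the trapezoid between P* and P_b out to Q_t plus the triangle from Q_t to Q*: change in CS = 400 - 770.0625 = -370.0625.

-370.06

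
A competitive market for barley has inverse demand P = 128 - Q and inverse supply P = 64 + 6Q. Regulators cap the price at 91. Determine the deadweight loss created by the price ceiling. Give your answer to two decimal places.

75.45

Free-market equilibrium: 128 - Q = 64 + 6Q gives Q* = 9.1429, P* = 118.8571.
At the ceiling price 91, quantity supplied is (91 - 64)/6 = 4.5; supply is the short side, so Q = 4.5 trades at P = 91.
At Q = 4.5 the demand price is 123.5 and the supply price is 91. Deadweight loss is the triangle between the curves from 4.5 to 9.1429: (1/2)(123.5 - 91)(9.1429 - 4.5) = 75.4464.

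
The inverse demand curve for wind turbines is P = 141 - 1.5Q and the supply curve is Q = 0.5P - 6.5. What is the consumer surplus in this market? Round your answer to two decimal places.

Rewriting supply in inverse form: P = 13 + 2Q.
Set 141 - 1.5Q = 13 + 2Q, which gives 128 = 3.5Q, so Q* = 36.5714 and P* = 141 - 1.5(36.5714) = 86.1429.
The demand choke price is 141, so CS = (1/2)(Q*)(141 - P*) = (1/2)(36.5714)(54.8571) = 1003.102.

1003.10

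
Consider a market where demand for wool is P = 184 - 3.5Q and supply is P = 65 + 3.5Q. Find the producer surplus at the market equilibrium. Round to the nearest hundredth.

505.75

Equilibrium: 184 - 3.5Q = 65 + 3.5Q, so Q* = 17 and P* = 124.5.
PS is the area between P* and the supply curve from 0 to Q*: (1/2)(17)(59.5) = 505.75.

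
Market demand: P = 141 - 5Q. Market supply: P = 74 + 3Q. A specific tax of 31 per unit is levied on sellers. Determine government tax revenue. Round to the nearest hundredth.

Pre-tax equilibrium: 141 - 5Q = 74 + 3Q gives Q* = 8.375, P* = 99.125.
With the tax, sellers need 31 more per unit: 141 - 5Q = 74 + 3Q + 31, so Q_t = 4.5. Buyers pay P_b = 118.5; sellers receive P_s = P_b - 31 = 87.5.
Revenue is the tax times quantity traded: 31 x 4.5 = 139.5.

139.50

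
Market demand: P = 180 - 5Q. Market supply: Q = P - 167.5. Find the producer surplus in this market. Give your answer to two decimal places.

2.17

Rewriting supply in inverse form: P = 167.5 + Q.
Set 180 - 5Q = 167.5 + Q, which gives 12.5 = 6Q, so Q* = 2.0833 and P* = 180 - 5(2.0833) = 169.5833.
Producer surplus is the triangle above supply below P*: (1/2)(2.0833)(169.5833 - 167.5) = (1/2)(2.0833)(2.0833) = 2.1701.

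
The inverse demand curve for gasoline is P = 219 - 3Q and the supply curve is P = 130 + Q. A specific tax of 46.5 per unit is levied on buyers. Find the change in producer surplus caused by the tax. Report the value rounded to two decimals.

Without the tax, 219 - 3Q = 130 + Q so Q* = 22.25 and P* = 152.25.
With the tax, buyers' net willingness to pay falls by 46.5: (219 - 46.5) - 3Q = 130 + Q, so Q_t = 10.625. Buyers pay P_b = 187.125; sellers receive P_s = P_b - 46.5 = 140.625.
Producers lose the trapezoid between P_s and P* out to Q_t plus the triangle from Q_t to Q*: change in PS = 56.4453 - 247.5312 = -191.0859.

-191.09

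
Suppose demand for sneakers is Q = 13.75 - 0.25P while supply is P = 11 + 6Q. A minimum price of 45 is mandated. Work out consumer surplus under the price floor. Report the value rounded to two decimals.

12.50

Rewriting demand in inverse form: P = 55 - 4Q.
Without the control, 55 - 4Q = 11 + 6Q so Q* = 4.4 and P* = 37.4.
At P = 45, buyers demand (55 - 45)/4 = 2.5 while sellers would supply more, so the quantity traded is 2.5 at price 45.
CS is the triangle under demand above 45: (1/2)(2.5)(55 - 45) = 12.5.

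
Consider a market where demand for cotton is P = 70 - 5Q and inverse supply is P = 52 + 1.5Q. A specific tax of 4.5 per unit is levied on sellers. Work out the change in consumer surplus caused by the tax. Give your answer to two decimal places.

-8.39

Pre-tax equilibrium: 70 - 5Q = 52 + 1.5Q gives Q* = 2.7692, P* = 56.1538.
A tax on sellers shifts supply up by 4.5: 70 - 5Q = 52 + 1.5Q + 4.5, so Q_t = 2.0769. Buyers pay P_b = 59.6154; sellers receive P_s = P_b - 4.5 = 55.1154.
CS falls from (1/2)(2.7692)(13.8462) = 19.1716 to (1/2)(2.0769)(10.3846) = 10.784, a change of -8.3876.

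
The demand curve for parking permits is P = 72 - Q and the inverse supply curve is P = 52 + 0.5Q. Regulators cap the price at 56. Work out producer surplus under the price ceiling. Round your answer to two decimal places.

16.00

Without the control, 72 - Q = 52 + 0.5Q so Q* = 13.3333 and P* = 58.6667.
At P = 56, sellers supply (56 - 52)/0.5 = 8 while buyers want more, so the quantity traded is 8 at price 56.
PS is the triangle above supply below 56: (1/2)(8)(56 - 52) = 16.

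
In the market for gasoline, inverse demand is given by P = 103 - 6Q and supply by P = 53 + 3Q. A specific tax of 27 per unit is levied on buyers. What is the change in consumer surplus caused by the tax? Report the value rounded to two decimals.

-73.00

Without the tax, 103 - 6Q = 53 + 3Q so Q* = 5.5556 and P* = 69.6667.
A tax on buyers shifts demand down by 27: (103 - 27) - 6Q = 53 + 3Q, so Q_t = 2.5556. Buyers pay P_b = 87.6667; sellers receive P_s = P_b - 27 = 60.6667.
Consumers lose the trapezoid between P* and P_b out to Q_t plus the triangle from Q_t to Q*: change in CS = 19.5926 - 92.5926 = -73.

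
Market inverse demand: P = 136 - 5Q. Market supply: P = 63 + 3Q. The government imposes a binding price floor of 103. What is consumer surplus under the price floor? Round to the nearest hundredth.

108.90

Free-market equilibrium: 136 - 5Q = 63 + 3Q gives Q* = 9.125, P* = 90.375.
At P = 103, buyers demand (136 - 103)/5 = 6.6 while sellers would supply more, so the quantity traded is 6.6 at price 103.
CS is the triangle under demand above 103: (1/2)(6.6)(136 - 103) = 108.9.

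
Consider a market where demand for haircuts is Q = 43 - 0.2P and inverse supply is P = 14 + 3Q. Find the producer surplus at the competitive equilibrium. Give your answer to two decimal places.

946.90

Rewriting demand in inverse form: P = 215 - 5Q.
Equilibrium: 215 - 5Q = 14 + 3Q, so Q* = 25.125 and P* = 89.375.
Producer surplus is the triangle above supply below P*: (1/2)(25.125)(89.375 - 14) = (1/2)(25.125)(75.375) = 946.8984.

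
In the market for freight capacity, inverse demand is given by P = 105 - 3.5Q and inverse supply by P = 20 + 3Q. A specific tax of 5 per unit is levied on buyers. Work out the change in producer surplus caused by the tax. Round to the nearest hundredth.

-29.29

Without the tax, 105 - 3.5Q = 20 + 3Q so Q* = 13.0769 and P* = 59.2308.
A tax on buyers shifts demand down by 5: (105 - 5) - 3.5Q = 20 + 3Q, so Q_t = 12.3077. Buyers pay P_b = 61.9231; sellers receive P_s = P_b - 5 = 56.9231.
Producers lose the trapezoid between P_s and P* out to Q_t plus the triangle from Q_t to Q*: change in PS = 227.2189 - 256.5089 = -29.2899.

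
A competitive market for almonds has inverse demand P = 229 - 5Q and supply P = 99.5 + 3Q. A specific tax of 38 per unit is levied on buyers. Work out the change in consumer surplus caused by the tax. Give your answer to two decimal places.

-328.05

Without the tax, 229 - 5Q = 99.5 + 3Q so Q* = 16.1875 and P* = 148.0625.
A tax on buyers shifts demand down by 38: (229 - 38) - 5Q = 99.5 + 3Q, so Q_t = 11.4375. Buyers pay P_b = 171.8125; sellers receive P_s = P_b - 38 = 133.8125.
Consumers lose the trapezoid between P* and P_b out to Q_t plus the triangle from Q_t to Q*: change in CS = 327.041 - 655.0879 = -328.0469.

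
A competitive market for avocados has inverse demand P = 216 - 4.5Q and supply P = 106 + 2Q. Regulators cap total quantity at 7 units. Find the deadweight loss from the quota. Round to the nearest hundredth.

320.02

Unrestricted equilibrium: Q* = (216 - 106)/(4.5 + 2) = 16.9231.
At Q = 7 the demand price is 216 - 4.5(7) = 184.5 and the supply price is 106 + 2(7) = 120.
Deadweight loss is the triangle between the curves from 7 to 16.9231: (1/2)(184.5 - 120)(16.9231 - 7) = 320.0192.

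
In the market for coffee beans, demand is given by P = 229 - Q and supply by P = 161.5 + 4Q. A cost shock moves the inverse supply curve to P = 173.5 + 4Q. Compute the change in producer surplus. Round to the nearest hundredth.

Initial equilibrium: Q_0 = 13.5, P_0 = 215.5; CS_0 = (1/2)(13.5)(13.5) = 91.125, PS_0 = (1/2)(13.5)(54) = 364.5.
New equilibrium: 229 - Q = 173.5 + 4Q gives Q_1 = 11.1, P_1 = 217.9; CS_1 = 61.605, PS_1 = 246.42.
Change in producer surplus = 246.42 - 364.5 = -118.08.

-118.08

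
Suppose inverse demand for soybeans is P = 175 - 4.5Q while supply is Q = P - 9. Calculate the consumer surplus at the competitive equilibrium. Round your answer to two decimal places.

Rewriting supply in inverse form: P = 9 + Q.
Set 175 - 4.5Q = 9 + Q, which gives 166 = 5.5Q, so Q* = 30.1818 and P* = 175 - 4.5(30.1818) = 39.1818.
Consumer surplus is the triangle under demand above P*: (1/2)(30.1818)(175 - 39.1818) = (1/2)(30.1818)(135.8182) = 2049.6198.

2049.62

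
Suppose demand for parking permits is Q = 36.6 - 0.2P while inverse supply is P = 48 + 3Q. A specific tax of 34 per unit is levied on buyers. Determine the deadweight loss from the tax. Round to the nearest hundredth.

72.25

Rewriting demand in inverse form: P = 183 - 5Q.
Pre-tax equilibrium: 183 - 5Q = 48 + 3Q gives Q* = 16.875, P* = 98.625.
A tax on buyers shifts demand down by 34: (183 - 34) - 5Q = 48 + 3Q, so Q_t = 12.625. Buyers pay P_b = 119.875; sellers receive P_s = P_b - 34 = 85.875.
Deadweight loss is the triangle between the curves from Q_t to Q*: (1/2)(16.875 - 12.625)(34) = 72.25.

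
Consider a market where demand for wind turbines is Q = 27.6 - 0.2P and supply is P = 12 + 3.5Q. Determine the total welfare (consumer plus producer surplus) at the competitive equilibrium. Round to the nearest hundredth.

933.88

Rewriting demand in inverse form: P = 138 - 5Q.
Equilibrium: 138 - 5Q = 12 + 3.5Q, so Q* = 14.8235 and P* = 63.8824.
CS = (1/2)(14.8235)(74.1176) = 549.3426 and PS = (1/2)(14.8235)(51.8824) = 384.5398, so total surplus = 933.8824.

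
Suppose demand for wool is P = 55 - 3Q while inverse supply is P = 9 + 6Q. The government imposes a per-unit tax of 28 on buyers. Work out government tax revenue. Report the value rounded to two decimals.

Pre-tax equilibrium: 55 - 3Q = 9 + 6Q gives Q* = 5.1111, P* = 39.6667.
With the tax, buyers' net willingness to pay falls by 28: (55 - 28) - 3Q = 9 + 6Q, so Q_t = 2. Buyers pay P_b = 49; sellers receive P_s = P_b - 28 = 21.
Tax revenue = t x Q_t = 28 x 2 = 56.

56.00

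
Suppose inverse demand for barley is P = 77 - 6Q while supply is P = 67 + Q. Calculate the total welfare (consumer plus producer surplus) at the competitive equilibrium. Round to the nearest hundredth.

Set 77 - 6Q = 67 + Q, which gives 10 = 7Q, so Q* = 1.4286 and P* = 77 - 6(1.4286) = 68.4286.
Total surplus is the full triangle between the curves from 0 to Q*: (1/2)(1.4286)(77 - 67) = 7.1429.

7.14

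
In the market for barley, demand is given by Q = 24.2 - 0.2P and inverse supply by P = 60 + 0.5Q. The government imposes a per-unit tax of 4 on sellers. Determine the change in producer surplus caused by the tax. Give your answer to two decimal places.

-3.90

Rewriting demand in inverse form: P = 121 - 5Q.
Pre-tax equilibrium: 121 - 5Q = 60 + 0.5Q gives Q* = 11.0909, P* = 65.5455.
With the tax, sellers need 4 more per unit: 121 - 5Q = 60 + 0.5Q + 4, so Q_t = 10.3636. Buyers pay P_b = 69.1818; sellers receive P_s = P_b - 4 = 65.1818.
PS falls from (1/2)(11.0909)(5.5455) = 30.7521 to (1/2)(10.3636)(5.1818) = 26.8512, a change of -3.9008.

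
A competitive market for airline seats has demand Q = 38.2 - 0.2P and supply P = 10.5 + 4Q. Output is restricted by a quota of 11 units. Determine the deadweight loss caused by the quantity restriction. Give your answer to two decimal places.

369.01

Rewriting demand in inverse form: P = 191 - 5Q.
Unrestricted equilibrium: Q* = (191 - 10.5)/(5 + 4) = 20.0556.
At Q = 11 the demand price is 191 - 5(11) = 136 and the supply price is 10.5 + 4(11) = 54.5.
DWL = (1/2)(gap between curves at 11) x (Q* - 11) = (1/2)(81.5)(9.0556) = 369.0139.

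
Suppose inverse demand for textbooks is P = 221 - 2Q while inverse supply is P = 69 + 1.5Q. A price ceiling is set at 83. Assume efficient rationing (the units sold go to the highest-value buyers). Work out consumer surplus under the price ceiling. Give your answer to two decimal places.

Free-market equilibrium: 221 - 2Q = 69 + 1.5Q gives Q* = 43.4286, P* = 134.1429.
At P = 83, sellers supply (83 - 69)/1.5 = 9.3333 while buyers want more, so the quantity traded is 9.3333 at price 83.
The demand price at Q = 9.3333 is 202.3333. CS is the trapezoid between demand and 83 over [0, 9.3333]: (1/2)[(221 - 83) + (202.3333 - 83)](9.3333) = 1200.8889.

1200.89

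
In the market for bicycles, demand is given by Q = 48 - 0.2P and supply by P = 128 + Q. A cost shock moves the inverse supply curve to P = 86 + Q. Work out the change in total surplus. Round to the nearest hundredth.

Rewriting demand in inverse form: P = 240 - 5Q.
Initial equilibrium: Q_0 = 18.6667, P_0 = 146.6667; CS_0 = (1/2)(18.6667)(93.3333) = 871.1111, PS_0 = (1/2)(18.6667)(18.6667) = 174.2222.
New equilibrium: 240 - 5Q = 86 + Q gives Q_1 = 25.6667, P_1 = 111.6667; CS_1 = 1646.9444, PS_1 = 329.3889.
Change in total surplus = (1646.9444 + 329.3889) - (871.1111 + 174.2222) = 931.

931.00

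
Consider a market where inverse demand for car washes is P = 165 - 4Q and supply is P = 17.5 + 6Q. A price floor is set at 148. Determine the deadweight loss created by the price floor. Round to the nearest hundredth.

551.25

Without the control, 165 - 4Q = 17.5 + 6Q so Q* = 14.75 and P* = 106.
At the floor price 148, quantity demanded is (165 - 148)/4 = 4.25; demand is the short side, so Q = 4.25 trades at P = 148.
The lost-trades triangle has base Q* - 4.25 = 10.5 and height equal to the gap between the curves at Q = 4.25, which is 148 - 43 = 105. DWL = (1/2)(10.5)(105) = 551.25.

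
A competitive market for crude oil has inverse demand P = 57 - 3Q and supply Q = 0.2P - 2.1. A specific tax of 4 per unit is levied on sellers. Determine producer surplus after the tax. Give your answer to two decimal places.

Rewriting supply in inverse form: P = 10.5 + 5Q.
Without the tax, 57 - 3Q = 10.5 + 5Q so Q* = 5.8125 and P* = 39.5625.
A tax on sellers shifts supply up by 4: 57 - 3Q = 10.5 + 5Q + 4, so Q_t = 5.3125. Buyers pay P_b = 41.0625; sellers receive P_s = P_b - 4 = 37.0625.
Producer surplus is the triangle above supply below P_s: (1/2)(5.3125)(37.0625 - 10.5) = 70.5566.

70.56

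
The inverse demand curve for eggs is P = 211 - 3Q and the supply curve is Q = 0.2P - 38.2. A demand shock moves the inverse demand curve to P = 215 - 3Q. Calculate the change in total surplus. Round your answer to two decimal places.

11.00

Rewriting supply in inverse form: P = 191 + 5Q.
Initial equilibrium: Q_0 = 2.5, P_0 = 203.5; CS_0 = (1/2)(2.5)(7.5) = 9.375, PS_0 = (1/2)(2.5)(12.5) = 15.625.
New equilibrium: 215 - 3Q = 191 + 5Q gives Q_1 = 3, P_1 = 206; CS_1 = 13.5, PS_1 = 22.5.
Change in total surplus = (13.5 + 22.5) - (9.375 + 15.625) = 11.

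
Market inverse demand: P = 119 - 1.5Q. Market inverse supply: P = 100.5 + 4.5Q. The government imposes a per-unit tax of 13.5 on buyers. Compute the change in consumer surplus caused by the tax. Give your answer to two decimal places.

-6.61

Pre-tax equilibrium: 119 - 1.5Q = 100.5 + 4.5Q gives Q* = 3.0833, P* = 114.375.
With the tax, buyers' net willingness to pay falls by 13.5: (119 - 13.5) - 1.5Q = 100.5 + 4.5Q, so Q_t = 0.8333. Buyers pay P_b = 117.75; sellers receive P_s = P_b - 13.5 = 104.25.
Consumers lose the trapezoid between P* and P_b out to Q_t plus the triangle from Q_t to Q*: change in CS = 0.5208 - 7.1302 = -6.6094.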